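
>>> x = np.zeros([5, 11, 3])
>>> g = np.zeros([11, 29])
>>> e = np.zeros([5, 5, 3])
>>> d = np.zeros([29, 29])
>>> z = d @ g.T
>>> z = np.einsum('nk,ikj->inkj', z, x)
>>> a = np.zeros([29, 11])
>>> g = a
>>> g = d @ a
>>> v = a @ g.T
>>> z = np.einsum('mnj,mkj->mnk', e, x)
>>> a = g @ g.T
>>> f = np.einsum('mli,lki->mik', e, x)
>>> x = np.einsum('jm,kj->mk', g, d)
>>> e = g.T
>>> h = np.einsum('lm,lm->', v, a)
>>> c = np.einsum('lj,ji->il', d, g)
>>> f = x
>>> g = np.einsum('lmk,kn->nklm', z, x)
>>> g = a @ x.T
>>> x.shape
(11, 29)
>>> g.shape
(29, 11)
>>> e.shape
(11, 29)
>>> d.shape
(29, 29)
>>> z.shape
(5, 5, 11)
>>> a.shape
(29, 29)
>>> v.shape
(29, 29)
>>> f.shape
(11, 29)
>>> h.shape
()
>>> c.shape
(11, 29)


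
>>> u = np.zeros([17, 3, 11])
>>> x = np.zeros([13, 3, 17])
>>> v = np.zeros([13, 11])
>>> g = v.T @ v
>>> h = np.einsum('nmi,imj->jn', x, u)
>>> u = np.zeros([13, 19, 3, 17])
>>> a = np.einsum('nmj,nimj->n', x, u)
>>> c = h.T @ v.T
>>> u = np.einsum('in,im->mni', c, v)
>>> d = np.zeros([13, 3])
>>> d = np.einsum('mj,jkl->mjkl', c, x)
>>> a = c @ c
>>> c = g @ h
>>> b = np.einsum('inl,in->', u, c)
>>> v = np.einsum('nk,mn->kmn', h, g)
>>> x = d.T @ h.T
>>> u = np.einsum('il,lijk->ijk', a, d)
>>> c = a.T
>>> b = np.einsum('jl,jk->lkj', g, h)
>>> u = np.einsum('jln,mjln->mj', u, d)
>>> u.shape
(13, 13)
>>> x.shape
(17, 3, 13, 11)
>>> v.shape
(13, 11, 11)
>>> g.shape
(11, 11)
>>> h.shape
(11, 13)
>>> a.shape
(13, 13)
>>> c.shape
(13, 13)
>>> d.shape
(13, 13, 3, 17)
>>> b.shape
(11, 13, 11)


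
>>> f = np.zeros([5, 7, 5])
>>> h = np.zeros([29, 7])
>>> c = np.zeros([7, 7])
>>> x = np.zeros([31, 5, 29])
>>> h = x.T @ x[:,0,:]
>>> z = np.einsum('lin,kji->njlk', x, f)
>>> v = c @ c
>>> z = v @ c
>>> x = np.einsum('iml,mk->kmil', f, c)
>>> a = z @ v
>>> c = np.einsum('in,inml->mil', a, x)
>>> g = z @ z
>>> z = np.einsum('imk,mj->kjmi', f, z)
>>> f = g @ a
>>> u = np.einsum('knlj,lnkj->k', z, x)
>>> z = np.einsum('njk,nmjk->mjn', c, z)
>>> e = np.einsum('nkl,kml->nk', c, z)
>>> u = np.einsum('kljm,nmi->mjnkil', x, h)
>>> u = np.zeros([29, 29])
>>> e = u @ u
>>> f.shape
(7, 7)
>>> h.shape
(29, 5, 29)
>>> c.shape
(5, 7, 5)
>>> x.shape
(7, 7, 5, 5)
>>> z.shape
(7, 7, 5)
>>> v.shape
(7, 7)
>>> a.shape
(7, 7)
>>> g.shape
(7, 7)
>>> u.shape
(29, 29)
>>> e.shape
(29, 29)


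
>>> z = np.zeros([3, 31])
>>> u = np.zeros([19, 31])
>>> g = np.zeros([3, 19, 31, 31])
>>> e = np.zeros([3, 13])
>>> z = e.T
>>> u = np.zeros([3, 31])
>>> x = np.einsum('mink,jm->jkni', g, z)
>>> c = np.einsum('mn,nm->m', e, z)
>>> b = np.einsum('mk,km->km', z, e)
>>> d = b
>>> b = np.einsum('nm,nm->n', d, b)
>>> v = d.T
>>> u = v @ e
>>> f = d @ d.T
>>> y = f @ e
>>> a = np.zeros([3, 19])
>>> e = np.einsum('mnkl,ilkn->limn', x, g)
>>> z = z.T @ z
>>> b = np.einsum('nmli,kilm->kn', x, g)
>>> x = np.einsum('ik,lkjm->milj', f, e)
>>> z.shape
(3, 3)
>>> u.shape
(13, 13)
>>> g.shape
(3, 19, 31, 31)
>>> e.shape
(19, 3, 13, 31)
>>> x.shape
(31, 3, 19, 13)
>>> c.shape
(3,)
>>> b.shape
(3, 13)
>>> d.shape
(3, 13)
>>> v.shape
(13, 3)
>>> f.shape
(3, 3)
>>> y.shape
(3, 13)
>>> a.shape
(3, 19)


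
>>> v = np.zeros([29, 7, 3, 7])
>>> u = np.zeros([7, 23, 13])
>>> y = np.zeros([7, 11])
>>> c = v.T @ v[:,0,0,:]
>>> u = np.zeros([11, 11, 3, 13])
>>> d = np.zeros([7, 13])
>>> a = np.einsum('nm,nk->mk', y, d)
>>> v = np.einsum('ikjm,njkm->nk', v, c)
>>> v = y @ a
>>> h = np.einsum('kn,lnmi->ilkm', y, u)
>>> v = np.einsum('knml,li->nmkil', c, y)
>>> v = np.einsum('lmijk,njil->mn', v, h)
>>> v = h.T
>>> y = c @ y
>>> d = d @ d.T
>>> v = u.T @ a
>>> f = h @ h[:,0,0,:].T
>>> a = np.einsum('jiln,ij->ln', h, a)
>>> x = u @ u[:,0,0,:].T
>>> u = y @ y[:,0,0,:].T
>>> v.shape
(13, 3, 11, 13)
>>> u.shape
(7, 3, 7, 7)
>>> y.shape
(7, 3, 7, 11)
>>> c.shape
(7, 3, 7, 7)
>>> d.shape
(7, 7)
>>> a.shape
(7, 3)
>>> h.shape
(13, 11, 7, 3)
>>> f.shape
(13, 11, 7, 13)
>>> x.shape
(11, 11, 3, 11)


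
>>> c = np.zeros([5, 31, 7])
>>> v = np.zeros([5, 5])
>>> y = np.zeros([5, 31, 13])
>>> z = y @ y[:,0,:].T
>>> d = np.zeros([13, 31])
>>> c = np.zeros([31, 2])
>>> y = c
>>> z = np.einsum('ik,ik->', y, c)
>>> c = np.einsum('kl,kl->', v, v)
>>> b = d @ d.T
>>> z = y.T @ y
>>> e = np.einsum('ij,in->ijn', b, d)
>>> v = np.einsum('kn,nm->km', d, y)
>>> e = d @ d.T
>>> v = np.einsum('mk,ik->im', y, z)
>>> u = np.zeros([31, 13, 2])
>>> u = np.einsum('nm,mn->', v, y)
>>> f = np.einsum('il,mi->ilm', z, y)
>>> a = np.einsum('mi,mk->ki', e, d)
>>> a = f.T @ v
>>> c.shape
()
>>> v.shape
(2, 31)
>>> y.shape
(31, 2)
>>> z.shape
(2, 2)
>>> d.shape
(13, 31)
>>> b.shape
(13, 13)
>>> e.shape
(13, 13)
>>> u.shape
()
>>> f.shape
(2, 2, 31)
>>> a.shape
(31, 2, 31)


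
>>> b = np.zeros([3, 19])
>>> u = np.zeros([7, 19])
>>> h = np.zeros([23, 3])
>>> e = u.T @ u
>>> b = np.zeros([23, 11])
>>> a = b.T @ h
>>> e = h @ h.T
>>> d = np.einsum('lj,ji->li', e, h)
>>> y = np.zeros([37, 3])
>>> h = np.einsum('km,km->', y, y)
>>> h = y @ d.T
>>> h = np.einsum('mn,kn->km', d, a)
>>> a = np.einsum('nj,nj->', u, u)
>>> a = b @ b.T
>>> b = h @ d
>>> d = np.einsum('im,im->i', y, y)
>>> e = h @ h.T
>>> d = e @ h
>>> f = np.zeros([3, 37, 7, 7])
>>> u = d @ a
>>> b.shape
(11, 3)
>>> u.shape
(11, 23)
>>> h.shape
(11, 23)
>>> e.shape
(11, 11)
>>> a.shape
(23, 23)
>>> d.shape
(11, 23)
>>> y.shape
(37, 3)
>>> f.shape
(3, 37, 7, 7)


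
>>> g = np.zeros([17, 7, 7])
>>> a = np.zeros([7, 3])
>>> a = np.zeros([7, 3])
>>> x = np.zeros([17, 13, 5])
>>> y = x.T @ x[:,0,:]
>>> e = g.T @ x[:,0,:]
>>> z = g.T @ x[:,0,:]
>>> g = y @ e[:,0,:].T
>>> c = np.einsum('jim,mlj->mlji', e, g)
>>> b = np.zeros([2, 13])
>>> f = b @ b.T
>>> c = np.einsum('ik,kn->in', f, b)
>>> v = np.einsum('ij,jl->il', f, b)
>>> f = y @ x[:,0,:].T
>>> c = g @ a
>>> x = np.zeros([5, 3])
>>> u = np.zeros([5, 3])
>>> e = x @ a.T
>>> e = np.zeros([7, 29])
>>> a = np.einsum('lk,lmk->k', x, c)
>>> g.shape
(5, 13, 7)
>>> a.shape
(3,)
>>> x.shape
(5, 3)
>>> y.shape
(5, 13, 5)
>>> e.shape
(7, 29)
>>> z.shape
(7, 7, 5)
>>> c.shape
(5, 13, 3)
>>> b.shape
(2, 13)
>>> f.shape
(5, 13, 17)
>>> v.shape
(2, 13)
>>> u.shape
(5, 3)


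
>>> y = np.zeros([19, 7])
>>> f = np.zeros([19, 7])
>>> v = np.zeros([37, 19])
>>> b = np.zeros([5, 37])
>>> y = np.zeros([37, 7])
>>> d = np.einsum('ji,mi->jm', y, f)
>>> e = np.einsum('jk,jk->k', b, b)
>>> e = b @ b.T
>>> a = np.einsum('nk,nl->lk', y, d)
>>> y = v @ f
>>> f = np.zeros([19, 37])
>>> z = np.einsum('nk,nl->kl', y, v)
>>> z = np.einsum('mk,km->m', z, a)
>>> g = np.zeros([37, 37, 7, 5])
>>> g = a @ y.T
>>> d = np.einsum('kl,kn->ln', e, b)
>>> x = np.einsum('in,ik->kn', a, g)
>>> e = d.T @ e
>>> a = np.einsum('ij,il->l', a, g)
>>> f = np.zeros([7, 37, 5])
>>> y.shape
(37, 7)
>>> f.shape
(7, 37, 5)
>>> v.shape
(37, 19)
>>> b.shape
(5, 37)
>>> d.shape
(5, 37)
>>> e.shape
(37, 5)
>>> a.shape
(37,)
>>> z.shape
(7,)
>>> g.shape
(19, 37)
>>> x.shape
(37, 7)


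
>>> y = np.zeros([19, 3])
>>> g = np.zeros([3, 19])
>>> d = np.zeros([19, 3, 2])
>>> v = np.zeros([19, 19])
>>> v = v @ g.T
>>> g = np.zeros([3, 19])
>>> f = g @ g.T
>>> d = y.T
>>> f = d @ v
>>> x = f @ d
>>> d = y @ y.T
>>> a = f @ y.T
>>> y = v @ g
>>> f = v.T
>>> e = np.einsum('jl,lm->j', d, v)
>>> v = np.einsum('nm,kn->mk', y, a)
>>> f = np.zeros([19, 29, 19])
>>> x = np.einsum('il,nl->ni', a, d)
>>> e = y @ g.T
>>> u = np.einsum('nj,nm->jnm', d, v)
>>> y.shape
(19, 19)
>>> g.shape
(3, 19)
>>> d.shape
(19, 19)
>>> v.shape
(19, 3)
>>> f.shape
(19, 29, 19)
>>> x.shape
(19, 3)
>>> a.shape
(3, 19)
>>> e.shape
(19, 3)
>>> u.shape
(19, 19, 3)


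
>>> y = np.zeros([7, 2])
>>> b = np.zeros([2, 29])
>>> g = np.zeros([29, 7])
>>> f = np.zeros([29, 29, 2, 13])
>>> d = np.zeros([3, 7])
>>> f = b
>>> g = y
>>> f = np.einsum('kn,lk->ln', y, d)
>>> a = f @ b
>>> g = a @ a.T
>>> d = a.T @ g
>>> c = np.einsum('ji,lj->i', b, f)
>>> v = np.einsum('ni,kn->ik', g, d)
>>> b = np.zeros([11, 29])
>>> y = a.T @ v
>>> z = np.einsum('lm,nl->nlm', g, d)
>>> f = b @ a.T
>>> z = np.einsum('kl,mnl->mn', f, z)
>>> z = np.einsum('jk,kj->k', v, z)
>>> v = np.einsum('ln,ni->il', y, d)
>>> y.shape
(29, 29)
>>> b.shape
(11, 29)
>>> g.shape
(3, 3)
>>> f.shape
(11, 3)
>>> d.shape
(29, 3)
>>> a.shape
(3, 29)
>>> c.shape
(29,)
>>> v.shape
(3, 29)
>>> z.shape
(29,)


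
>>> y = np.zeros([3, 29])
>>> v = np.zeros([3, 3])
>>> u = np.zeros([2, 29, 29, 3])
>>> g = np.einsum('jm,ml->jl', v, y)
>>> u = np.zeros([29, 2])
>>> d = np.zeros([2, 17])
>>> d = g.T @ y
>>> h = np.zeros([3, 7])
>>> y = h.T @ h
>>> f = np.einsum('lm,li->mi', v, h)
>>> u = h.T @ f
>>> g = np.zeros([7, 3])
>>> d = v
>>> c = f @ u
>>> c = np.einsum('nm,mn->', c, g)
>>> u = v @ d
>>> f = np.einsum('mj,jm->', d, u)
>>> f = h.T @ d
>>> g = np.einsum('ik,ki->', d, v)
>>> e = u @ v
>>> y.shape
(7, 7)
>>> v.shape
(3, 3)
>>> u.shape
(3, 3)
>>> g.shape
()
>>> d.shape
(3, 3)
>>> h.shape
(3, 7)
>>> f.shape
(7, 3)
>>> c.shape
()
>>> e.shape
(3, 3)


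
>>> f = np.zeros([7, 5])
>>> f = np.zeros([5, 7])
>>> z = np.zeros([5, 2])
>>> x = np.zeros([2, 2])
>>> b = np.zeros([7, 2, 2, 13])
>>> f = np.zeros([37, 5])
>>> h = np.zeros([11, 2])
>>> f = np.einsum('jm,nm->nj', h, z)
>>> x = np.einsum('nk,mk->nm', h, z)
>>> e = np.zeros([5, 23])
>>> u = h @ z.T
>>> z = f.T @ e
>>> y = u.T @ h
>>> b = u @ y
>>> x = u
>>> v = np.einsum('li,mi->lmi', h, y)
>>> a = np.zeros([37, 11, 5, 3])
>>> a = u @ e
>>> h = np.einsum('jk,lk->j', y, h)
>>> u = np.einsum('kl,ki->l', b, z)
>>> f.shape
(5, 11)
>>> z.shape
(11, 23)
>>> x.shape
(11, 5)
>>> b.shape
(11, 2)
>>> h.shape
(5,)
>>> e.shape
(5, 23)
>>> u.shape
(2,)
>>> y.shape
(5, 2)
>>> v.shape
(11, 5, 2)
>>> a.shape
(11, 23)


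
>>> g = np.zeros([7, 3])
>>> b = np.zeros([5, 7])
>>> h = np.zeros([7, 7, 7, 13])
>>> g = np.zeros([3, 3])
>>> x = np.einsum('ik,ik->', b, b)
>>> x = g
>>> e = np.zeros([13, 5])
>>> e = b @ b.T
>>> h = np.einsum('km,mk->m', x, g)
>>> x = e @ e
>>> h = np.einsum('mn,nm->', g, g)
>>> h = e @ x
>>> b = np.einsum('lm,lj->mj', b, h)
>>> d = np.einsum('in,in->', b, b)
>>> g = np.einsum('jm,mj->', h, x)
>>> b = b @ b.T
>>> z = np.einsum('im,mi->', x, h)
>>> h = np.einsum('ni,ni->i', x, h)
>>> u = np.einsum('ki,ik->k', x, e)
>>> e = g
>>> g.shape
()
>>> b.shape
(7, 7)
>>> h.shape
(5,)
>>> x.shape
(5, 5)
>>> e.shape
()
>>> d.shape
()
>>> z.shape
()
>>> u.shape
(5,)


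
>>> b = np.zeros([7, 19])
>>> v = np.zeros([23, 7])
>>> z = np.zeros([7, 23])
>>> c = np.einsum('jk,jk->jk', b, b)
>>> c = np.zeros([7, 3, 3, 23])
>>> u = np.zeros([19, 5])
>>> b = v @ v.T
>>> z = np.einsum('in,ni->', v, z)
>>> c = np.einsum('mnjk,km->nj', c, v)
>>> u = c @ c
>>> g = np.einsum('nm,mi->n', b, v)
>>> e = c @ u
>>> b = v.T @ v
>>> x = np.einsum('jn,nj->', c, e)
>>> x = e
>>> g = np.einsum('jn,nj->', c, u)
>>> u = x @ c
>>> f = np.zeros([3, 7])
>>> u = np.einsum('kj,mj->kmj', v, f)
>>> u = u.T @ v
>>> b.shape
(7, 7)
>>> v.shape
(23, 7)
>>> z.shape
()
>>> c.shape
(3, 3)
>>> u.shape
(7, 3, 7)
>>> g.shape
()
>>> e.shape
(3, 3)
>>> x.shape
(3, 3)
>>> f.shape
(3, 7)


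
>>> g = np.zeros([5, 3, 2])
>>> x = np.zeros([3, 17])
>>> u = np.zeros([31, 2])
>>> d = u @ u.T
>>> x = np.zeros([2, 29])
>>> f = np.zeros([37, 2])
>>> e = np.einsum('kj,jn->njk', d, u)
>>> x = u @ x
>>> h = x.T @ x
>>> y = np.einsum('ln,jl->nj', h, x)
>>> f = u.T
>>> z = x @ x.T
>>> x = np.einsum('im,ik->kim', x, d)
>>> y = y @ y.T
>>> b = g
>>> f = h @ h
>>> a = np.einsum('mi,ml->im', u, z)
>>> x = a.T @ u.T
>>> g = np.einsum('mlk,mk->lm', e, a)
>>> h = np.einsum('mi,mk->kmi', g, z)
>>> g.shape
(31, 2)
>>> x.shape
(31, 31)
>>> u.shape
(31, 2)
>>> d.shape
(31, 31)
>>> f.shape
(29, 29)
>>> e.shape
(2, 31, 31)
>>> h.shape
(31, 31, 2)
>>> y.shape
(29, 29)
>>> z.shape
(31, 31)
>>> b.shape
(5, 3, 2)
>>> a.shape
(2, 31)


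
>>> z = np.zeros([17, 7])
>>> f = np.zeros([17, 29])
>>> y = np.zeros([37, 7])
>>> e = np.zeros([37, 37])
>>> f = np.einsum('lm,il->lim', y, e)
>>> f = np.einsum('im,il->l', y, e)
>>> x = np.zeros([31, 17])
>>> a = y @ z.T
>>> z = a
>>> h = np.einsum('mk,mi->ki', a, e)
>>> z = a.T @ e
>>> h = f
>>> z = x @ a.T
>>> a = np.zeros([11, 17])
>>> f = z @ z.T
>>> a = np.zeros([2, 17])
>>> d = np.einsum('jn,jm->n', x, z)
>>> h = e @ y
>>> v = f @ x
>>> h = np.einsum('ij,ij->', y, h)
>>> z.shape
(31, 37)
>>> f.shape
(31, 31)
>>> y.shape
(37, 7)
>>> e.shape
(37, 37)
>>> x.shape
(31, 17)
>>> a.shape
(2, 17)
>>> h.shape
()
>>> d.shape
(17,)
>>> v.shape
(31, 17)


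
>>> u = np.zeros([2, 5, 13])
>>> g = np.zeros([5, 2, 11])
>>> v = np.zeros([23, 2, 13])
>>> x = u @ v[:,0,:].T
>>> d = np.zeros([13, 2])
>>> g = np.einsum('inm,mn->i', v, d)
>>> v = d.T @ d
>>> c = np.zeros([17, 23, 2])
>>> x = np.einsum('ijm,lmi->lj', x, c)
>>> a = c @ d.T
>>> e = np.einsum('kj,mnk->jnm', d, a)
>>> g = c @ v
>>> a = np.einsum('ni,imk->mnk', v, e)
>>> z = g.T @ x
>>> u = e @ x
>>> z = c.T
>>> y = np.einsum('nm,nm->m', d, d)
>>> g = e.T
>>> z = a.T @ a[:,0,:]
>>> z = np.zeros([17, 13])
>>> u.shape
(2, 23, 5)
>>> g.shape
(17, 23, 2)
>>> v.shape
(2, 2)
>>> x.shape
(17, 5)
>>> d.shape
(13, 2)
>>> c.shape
(17, 23, 2)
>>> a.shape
(23, 2, 17)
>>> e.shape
(2, 23, 17)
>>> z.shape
(17, 13)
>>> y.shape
(2,)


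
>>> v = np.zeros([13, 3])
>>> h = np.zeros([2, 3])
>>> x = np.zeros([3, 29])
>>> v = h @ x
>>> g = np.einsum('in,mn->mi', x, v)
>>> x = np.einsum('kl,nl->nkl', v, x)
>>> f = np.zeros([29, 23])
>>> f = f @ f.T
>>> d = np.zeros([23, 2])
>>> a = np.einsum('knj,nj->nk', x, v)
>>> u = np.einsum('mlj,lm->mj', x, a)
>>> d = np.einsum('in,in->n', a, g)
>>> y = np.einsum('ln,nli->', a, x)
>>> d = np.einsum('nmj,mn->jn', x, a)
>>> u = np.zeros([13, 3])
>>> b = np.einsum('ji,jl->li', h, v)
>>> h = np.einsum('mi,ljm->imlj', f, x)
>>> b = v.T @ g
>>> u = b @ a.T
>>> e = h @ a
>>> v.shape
(2, 29)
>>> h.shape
(29, 29, 3, 2)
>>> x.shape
(3, 2, 29)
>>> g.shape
(2, 3)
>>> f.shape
(29, 29)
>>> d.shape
(29, 3)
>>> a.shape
(2, 3)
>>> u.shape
(29, 2)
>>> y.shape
()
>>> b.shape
(29, 3)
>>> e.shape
(29, 29, 3, 3)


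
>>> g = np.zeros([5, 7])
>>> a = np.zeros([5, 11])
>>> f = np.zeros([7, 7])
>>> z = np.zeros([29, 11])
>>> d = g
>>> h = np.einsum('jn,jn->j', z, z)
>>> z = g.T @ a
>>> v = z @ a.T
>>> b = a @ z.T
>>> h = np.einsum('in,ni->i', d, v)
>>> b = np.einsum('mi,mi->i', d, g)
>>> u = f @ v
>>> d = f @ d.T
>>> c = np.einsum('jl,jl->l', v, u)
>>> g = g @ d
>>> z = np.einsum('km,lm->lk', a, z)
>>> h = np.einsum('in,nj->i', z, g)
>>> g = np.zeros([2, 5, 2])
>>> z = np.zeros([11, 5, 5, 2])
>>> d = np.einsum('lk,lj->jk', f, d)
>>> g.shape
(2, 5, 2)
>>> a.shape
(5, 11)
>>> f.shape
(7, 7)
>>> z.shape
(11, 5, 5, 2)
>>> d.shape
(5, 7)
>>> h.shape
(7,)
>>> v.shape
(7, 5)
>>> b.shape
(7,)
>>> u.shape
(7, 5)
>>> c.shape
(5,)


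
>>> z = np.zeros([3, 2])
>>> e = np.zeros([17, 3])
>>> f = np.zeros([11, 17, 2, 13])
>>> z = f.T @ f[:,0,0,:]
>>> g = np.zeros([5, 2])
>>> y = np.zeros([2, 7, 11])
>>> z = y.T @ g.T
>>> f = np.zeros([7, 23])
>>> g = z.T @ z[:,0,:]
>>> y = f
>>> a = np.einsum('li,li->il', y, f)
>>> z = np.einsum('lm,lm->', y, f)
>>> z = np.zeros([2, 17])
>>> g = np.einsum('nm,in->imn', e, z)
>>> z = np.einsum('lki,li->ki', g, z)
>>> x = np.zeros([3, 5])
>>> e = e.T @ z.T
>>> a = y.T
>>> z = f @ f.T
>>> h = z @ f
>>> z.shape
(7, 7)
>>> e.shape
(3, 3)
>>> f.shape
(7, 23)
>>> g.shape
(2, 3, 17)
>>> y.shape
(7, 23)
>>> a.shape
(23, 7)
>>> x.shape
(3, 5)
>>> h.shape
(7, 23)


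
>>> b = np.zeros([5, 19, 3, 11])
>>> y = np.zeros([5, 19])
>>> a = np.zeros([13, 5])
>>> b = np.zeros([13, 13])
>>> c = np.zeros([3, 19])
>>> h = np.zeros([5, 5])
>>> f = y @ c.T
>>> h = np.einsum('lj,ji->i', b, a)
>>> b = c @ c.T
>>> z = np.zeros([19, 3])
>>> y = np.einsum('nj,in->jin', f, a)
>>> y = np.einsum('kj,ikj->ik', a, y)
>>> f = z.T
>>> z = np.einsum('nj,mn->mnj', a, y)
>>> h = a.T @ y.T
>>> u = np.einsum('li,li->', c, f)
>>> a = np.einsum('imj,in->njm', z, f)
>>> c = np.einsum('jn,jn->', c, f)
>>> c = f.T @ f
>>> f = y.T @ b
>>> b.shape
(3, 3)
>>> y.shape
(3, 13)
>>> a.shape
(19, 5, 13)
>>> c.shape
(19, 19)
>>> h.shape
(5, 3)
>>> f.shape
(13, 3)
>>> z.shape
(3, 13, 5)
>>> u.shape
()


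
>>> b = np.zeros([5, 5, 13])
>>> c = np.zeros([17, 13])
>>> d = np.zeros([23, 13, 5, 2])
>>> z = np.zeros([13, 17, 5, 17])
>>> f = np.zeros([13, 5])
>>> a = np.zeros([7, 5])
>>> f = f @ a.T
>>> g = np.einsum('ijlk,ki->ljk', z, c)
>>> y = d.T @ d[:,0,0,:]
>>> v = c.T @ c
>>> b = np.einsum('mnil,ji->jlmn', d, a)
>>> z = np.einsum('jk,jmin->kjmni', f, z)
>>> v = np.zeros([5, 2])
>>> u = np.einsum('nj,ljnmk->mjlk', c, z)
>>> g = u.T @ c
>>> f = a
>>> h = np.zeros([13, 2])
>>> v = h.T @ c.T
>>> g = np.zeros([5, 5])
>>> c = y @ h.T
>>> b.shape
(7, 2, 23, 13)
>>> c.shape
(2, 5, 13, 13)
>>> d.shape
(23, 13, 5, 2)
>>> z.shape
(7, 13, 17, 17, 5)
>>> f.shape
(7, 5)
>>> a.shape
(7, 5)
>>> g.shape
(5, 5)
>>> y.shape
(2, 5, 13, 2)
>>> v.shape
(2, 17)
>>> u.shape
(17, 13, 7, 5)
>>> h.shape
(13, 2)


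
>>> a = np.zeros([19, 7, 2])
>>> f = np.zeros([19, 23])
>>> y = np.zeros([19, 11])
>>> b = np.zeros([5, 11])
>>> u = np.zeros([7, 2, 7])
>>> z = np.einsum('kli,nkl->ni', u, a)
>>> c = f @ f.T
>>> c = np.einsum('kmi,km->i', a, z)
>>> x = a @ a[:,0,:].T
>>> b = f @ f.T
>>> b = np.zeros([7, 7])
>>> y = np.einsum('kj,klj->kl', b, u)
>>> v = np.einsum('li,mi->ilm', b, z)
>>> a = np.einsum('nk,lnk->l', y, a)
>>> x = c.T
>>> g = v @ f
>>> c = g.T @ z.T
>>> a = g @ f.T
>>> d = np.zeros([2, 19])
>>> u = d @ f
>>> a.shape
(7, 7, 19)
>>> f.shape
(19, 23)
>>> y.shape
(7, 2)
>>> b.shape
(7, 7)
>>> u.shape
(2, 23)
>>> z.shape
(19, 7)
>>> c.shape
(23, 7, 19)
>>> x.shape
(2,)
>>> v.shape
(7, 7, 19)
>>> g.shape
(7, 7, 23)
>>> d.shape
(2, 19)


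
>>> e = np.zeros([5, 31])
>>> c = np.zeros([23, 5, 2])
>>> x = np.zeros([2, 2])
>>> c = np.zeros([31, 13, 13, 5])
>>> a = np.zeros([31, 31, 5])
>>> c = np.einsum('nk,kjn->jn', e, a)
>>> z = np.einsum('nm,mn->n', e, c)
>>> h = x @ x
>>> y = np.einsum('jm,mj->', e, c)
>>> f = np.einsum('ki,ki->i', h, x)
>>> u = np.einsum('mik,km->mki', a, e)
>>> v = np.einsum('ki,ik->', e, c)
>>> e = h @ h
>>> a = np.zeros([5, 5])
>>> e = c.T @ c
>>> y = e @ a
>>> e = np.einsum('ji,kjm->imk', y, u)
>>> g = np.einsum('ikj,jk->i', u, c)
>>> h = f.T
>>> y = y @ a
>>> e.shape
(5, 31, 31)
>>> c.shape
(31, 5)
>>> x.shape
(2, 2)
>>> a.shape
(5, 5)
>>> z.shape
(5,)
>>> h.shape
(2,)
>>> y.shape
(5, 5)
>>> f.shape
(2,)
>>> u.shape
(31, 5, 31)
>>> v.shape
()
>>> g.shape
(31,)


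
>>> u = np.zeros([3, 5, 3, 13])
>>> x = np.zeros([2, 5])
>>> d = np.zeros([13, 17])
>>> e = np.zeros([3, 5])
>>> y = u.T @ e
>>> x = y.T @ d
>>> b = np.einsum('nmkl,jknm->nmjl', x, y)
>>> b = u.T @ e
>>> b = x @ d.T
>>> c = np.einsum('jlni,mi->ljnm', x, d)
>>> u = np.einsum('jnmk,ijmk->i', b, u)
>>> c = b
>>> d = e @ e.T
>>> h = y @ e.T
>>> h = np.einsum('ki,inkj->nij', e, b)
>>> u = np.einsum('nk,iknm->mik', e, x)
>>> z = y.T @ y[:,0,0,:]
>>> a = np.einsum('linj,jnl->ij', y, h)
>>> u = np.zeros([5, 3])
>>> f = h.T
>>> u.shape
(5, 3)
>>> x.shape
(5, 5, 3, 17)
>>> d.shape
(3, 3)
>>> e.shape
(3, 5)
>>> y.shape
(13, 3, 5, 5)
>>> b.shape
(5, 5, 3, 13)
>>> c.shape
(5, 5, 3, 13)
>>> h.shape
(5, 5, 13)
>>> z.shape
(5, 5, 3, 5)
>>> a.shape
(3, 5)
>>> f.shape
(13, 5, 5)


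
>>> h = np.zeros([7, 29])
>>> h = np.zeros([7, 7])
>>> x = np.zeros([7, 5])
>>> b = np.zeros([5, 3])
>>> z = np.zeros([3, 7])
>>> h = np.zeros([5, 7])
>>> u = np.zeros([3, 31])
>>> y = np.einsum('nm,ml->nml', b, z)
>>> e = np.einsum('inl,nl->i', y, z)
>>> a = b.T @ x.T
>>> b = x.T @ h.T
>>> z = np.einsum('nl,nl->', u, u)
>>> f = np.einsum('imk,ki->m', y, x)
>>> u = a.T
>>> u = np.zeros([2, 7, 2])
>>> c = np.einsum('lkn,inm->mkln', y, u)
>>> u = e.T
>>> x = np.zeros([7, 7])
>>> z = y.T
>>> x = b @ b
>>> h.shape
(5, 7)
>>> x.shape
(5, 5)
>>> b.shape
(5, 5)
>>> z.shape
(7, 3, 5)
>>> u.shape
(5,)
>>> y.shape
(5, 3, 7)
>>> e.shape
(5,)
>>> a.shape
(3, 7)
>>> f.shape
(3,)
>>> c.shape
(2, 3, 5, 7)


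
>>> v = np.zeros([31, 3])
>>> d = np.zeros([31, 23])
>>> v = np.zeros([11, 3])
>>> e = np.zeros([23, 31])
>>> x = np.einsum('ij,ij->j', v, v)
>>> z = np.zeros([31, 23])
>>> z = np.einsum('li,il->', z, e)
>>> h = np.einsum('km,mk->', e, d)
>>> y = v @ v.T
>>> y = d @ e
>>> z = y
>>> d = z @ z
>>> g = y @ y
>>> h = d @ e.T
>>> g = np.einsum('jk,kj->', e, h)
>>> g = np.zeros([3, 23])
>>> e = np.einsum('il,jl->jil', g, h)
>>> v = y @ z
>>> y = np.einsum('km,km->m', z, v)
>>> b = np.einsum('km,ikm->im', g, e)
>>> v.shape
(31, 31)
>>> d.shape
(31, 31)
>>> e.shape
(31, 3, 23)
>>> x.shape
(3,)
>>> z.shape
(31, 31)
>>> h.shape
(31, 23)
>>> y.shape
(31,)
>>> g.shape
(3, 23)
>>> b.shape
(31, 23)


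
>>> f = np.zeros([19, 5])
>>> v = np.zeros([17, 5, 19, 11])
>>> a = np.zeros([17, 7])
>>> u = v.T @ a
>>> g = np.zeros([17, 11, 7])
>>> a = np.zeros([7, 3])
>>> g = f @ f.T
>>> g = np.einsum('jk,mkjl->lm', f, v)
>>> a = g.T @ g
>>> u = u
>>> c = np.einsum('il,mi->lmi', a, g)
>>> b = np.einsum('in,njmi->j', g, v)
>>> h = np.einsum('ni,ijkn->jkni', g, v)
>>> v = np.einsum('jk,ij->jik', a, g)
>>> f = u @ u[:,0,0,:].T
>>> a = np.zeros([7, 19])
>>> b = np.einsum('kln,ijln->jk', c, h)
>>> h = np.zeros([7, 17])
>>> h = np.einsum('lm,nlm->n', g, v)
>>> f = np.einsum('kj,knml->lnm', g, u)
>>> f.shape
(7, 19, 5)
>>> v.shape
(17, 11, 17)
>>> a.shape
(7, 19)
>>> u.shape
(11, 19, 5, 7)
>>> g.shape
(11, 17)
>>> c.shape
(17, 11, 17)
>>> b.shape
(19, 17)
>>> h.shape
(17,)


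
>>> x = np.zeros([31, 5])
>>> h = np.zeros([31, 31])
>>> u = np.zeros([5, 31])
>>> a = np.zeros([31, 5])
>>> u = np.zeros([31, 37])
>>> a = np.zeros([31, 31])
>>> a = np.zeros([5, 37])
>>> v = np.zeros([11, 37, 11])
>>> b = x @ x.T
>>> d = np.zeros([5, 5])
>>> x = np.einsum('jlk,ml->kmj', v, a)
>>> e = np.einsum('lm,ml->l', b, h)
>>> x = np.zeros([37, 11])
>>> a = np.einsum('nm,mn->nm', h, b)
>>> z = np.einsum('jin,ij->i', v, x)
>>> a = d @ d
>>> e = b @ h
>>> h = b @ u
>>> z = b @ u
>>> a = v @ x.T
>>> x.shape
(37, 11)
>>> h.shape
(31, 37)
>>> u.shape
(31, 37)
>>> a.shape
(11, 37, 37)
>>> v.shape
(11, 37, 11)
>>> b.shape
(31, 31)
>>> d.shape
(5, 5)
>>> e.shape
(31, 31)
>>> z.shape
(31, 37)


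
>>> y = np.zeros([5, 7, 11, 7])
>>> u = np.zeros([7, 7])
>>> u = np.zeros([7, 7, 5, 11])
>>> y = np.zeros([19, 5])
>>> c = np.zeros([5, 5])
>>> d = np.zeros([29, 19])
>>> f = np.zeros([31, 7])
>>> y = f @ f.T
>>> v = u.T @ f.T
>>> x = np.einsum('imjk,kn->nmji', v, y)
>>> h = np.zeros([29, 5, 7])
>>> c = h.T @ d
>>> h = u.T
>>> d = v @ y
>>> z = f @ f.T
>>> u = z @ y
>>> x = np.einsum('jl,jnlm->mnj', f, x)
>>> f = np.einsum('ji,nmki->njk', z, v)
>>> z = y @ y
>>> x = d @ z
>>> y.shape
(31, 31)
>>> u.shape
(31, 31)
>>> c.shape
(7, 5, 19)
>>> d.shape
(11, 5, 7, 31)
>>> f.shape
(11, 31, 7)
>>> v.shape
(11, 5, 7, 31)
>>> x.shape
(11, 5, 7, 31)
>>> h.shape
(11, 5, 7, 7)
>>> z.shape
(31, 31)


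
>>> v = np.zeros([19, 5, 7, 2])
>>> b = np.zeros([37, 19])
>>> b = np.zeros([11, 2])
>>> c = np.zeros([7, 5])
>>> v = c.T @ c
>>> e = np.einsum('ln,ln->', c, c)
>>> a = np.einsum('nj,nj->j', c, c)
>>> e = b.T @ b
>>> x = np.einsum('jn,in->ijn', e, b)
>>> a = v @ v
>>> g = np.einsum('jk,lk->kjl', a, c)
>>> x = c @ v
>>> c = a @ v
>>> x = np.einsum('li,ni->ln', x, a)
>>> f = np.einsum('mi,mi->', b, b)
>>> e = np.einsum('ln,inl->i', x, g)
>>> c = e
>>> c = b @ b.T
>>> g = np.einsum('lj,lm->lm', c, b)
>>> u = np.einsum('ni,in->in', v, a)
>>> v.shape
(5, 5)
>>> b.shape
(11, 2)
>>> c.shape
(11, 11)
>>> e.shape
(5,)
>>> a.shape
(5, 5)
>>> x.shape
(7, 5)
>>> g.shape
(11, 2)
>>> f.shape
()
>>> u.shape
(5, 5)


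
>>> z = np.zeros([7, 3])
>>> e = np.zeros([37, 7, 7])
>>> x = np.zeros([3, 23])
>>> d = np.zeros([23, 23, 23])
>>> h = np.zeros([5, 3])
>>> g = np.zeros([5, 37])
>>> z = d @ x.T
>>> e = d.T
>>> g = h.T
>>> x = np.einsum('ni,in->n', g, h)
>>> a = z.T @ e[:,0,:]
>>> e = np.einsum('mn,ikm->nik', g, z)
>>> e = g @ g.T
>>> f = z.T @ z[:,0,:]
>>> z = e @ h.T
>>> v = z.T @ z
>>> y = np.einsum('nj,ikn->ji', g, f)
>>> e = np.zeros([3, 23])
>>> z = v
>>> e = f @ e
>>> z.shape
(5, 5)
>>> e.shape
(3, 23, 23)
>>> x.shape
(3,)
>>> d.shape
(23, 23, 23)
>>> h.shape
(5, 3)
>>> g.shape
(3, 5)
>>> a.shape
(3, 23, 23)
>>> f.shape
(3, 23, 3)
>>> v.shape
(5, 5)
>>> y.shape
(5, 3)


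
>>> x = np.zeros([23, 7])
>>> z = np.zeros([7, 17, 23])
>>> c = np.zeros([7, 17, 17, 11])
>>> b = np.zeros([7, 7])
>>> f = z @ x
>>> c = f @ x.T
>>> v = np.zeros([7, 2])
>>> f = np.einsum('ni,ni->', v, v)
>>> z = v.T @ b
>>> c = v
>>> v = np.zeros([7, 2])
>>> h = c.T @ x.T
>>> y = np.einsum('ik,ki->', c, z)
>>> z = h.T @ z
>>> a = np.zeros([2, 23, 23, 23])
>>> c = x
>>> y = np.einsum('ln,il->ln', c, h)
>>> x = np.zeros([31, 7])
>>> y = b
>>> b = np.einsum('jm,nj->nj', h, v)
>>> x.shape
(31, 7)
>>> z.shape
(23, 7)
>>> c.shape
(23, 7)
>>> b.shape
(7, 2)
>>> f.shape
()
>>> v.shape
(7, 2)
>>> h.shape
(2, 23)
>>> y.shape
(7, 7)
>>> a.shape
(2, 23, 23, 23)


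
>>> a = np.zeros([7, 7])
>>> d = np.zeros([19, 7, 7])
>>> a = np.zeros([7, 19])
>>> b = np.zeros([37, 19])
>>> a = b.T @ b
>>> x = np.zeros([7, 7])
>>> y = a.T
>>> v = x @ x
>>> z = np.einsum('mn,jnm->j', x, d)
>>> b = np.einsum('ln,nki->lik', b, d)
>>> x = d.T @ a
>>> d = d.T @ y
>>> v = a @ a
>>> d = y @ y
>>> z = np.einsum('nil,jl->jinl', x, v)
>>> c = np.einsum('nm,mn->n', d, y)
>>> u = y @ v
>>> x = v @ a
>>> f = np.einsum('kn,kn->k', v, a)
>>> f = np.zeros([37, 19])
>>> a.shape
(19, 19)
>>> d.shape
(19, 19)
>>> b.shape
(37, 7, 7)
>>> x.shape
(19, 19)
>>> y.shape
(19, 19)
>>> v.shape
(19, 19)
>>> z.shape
(19, 7, 7, 19)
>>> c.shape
(19,)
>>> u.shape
(19, 19)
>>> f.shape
(37, 19)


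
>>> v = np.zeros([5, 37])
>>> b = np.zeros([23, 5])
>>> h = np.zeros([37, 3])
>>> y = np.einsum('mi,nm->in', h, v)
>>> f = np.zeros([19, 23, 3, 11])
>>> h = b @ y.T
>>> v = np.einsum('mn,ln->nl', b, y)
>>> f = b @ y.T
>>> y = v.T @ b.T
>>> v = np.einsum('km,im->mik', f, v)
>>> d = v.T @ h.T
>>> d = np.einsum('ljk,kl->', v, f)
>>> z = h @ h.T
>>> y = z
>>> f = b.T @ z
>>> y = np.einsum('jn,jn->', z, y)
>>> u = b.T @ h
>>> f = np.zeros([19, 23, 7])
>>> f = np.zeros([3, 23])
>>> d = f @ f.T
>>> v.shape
(3, 5, 23)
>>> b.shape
(23, 5)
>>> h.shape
(23, 3)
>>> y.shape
()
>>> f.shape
(3, 23)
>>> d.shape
(3, 3)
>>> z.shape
(23, 23)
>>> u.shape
(5, 3)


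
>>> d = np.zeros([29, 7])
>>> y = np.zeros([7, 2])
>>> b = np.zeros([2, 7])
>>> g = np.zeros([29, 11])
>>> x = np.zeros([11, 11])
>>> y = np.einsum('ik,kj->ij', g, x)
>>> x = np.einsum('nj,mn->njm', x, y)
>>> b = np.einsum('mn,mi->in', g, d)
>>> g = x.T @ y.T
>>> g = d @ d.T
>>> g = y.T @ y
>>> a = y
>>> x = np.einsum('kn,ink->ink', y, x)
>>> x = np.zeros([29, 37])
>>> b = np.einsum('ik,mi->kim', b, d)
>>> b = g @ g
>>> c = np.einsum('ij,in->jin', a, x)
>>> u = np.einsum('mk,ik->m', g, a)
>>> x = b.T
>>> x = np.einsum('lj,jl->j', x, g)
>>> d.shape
(29, 7)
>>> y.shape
(29, 11)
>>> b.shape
(11, 11)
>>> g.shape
(11, 11)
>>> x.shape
(11,)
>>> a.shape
(29, 11)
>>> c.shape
(11, 29, 37)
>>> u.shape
(11,)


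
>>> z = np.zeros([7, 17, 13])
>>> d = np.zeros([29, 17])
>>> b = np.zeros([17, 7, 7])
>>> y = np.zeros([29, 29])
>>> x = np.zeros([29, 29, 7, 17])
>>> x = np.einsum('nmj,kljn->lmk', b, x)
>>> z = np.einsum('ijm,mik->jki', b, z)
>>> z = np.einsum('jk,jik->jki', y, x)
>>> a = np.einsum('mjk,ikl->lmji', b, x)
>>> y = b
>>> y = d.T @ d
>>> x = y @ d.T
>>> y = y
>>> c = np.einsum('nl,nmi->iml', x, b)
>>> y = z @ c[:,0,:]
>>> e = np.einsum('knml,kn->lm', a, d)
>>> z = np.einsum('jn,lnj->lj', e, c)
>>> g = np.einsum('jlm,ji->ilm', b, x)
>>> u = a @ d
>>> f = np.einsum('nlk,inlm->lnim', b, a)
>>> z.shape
(7, 29)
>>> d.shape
(29, 17)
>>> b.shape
(17, 7, 7)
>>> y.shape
(29, 29, 29)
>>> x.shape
(17, 29)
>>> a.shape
(29, 17, 7, 29)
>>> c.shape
(7, 7, 29)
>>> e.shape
(29, 7)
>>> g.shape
(29, 7, 7)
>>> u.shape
(29, 17, 7, 17)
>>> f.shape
(7, 17, 29, 29)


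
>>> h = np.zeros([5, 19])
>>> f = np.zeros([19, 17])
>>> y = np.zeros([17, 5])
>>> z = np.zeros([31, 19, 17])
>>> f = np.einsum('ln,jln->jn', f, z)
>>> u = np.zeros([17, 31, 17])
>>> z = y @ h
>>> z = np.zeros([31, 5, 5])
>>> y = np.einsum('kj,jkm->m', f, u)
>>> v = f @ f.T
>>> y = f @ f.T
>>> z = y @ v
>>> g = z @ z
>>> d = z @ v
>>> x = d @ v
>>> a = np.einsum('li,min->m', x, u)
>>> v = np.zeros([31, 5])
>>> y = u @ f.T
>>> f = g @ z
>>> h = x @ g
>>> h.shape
(31, 31)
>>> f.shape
(31, 31)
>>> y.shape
(17, 31, 31)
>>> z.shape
(31, 31)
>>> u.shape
(17, 31, 17)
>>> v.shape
(31, 5)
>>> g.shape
(31, 31)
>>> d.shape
(31, 31)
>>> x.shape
(31, 31)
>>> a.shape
(17,)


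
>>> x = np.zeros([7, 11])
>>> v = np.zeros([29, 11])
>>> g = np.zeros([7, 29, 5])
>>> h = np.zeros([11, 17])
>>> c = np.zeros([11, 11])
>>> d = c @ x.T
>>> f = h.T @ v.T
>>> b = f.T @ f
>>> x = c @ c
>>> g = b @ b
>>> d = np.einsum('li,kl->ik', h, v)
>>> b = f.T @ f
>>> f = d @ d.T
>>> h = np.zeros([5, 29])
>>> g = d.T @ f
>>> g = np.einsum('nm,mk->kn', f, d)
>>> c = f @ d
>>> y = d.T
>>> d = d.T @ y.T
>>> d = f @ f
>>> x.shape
(11, 11)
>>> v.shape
(29, 11)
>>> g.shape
(29, 17)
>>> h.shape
(5, 29)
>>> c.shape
(17, 29)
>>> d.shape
(17, 17)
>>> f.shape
(17, 17)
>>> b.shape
(29, 29)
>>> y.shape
(29, 17)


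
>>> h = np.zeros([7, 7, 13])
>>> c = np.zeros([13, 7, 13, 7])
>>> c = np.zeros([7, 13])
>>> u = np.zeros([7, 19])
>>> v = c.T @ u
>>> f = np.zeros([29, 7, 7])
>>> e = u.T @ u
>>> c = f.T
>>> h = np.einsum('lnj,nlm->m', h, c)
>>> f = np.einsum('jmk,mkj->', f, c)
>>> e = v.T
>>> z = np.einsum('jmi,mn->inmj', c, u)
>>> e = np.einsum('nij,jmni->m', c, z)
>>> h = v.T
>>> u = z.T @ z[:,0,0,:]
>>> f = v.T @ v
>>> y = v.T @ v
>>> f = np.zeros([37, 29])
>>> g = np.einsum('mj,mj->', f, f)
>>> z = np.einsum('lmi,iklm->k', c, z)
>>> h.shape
(19, 13)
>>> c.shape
(7, 7, 29)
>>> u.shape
(7, 7, 19, 7)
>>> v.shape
(13, 19)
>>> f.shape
(37, 29)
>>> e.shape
(19,)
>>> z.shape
(19,)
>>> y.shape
(19, 19)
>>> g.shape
()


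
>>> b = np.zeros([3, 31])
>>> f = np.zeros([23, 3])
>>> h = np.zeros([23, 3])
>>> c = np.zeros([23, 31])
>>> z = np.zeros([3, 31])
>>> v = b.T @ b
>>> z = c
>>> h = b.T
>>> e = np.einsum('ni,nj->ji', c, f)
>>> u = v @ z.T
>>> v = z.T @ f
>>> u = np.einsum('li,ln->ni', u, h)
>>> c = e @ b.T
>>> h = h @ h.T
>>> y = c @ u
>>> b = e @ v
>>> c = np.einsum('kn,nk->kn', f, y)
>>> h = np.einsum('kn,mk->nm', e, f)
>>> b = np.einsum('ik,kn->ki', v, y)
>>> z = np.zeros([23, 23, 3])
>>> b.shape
(3, 31)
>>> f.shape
(23, 3)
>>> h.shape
(31, 23)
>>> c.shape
(23, 3)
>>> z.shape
(23, 23, 3)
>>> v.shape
(31, 3)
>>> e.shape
(3, 31)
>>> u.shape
(3, 23)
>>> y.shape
(3, 23)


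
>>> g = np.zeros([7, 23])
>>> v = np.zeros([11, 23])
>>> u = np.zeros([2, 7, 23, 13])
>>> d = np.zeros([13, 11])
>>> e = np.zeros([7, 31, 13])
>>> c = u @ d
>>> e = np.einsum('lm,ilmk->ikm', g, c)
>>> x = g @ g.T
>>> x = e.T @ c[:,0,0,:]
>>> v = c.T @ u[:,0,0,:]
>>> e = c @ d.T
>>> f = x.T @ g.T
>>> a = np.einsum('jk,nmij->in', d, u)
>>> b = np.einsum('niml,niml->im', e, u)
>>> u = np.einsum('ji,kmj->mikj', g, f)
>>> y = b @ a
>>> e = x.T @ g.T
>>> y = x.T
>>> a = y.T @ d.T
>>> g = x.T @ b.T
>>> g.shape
(11, 11, 7)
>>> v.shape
(11, 23, 7, 13)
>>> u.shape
(11, 23, 11, 7)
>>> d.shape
(13, 11)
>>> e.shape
(11, 11, 7)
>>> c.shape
(2, 7, 23, 11)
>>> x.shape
(23, 11, 11)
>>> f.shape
(11, 11, 7)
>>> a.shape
(23, 11, 13)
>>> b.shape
(7, 23)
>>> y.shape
(11, 11, 23)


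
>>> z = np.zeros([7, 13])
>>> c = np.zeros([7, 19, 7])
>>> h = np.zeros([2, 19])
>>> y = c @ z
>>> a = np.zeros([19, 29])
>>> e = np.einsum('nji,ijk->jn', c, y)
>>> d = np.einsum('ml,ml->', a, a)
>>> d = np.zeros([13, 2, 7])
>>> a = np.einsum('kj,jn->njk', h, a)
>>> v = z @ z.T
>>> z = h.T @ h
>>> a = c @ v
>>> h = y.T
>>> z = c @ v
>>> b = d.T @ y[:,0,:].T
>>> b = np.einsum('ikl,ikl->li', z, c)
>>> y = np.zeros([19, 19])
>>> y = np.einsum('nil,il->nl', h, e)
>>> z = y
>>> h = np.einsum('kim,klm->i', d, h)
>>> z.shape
(13, 7)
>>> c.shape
(7, 19, 7)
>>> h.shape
(2,)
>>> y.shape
(13, 7)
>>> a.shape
(7, 19, 7)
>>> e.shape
(19, 7)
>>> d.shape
(13, 2, 7)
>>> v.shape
(7, 7)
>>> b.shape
(7, 7)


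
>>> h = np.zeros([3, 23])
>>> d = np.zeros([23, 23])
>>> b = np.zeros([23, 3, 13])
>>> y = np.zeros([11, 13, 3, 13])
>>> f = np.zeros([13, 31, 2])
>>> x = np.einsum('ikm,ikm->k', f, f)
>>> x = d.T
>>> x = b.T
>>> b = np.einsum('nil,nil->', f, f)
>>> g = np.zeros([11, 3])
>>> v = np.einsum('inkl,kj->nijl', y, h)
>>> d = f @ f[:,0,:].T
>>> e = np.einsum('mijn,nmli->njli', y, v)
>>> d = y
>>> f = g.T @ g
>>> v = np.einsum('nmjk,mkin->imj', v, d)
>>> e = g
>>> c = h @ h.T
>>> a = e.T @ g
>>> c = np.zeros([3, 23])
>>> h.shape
(3, 23)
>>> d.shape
(11, 13, 3, 13)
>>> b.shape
()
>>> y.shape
(11, 13, 3, 13)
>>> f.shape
(3, 3)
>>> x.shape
(13, 3, 23)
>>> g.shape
(11, 3)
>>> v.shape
(3, 11, 23)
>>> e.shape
(11, 3)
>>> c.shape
(3, 23)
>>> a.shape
(3, 3)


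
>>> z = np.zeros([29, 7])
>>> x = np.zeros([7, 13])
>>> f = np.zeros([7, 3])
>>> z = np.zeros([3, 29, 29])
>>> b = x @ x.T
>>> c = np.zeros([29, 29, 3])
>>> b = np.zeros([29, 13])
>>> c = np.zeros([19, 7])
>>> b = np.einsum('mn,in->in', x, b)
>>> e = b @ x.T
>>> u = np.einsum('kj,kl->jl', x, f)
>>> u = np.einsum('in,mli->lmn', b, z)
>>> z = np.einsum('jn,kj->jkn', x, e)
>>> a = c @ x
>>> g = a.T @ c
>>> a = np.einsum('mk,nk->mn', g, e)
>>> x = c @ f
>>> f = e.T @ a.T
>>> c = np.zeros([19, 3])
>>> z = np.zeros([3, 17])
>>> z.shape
(3, 17)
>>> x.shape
(19, 3)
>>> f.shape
(7, 13)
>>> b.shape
(29, 13)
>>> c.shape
(19, 3)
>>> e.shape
(29, 7)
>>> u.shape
(29, 3, 13)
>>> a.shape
(13, 29)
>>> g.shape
(13, 7)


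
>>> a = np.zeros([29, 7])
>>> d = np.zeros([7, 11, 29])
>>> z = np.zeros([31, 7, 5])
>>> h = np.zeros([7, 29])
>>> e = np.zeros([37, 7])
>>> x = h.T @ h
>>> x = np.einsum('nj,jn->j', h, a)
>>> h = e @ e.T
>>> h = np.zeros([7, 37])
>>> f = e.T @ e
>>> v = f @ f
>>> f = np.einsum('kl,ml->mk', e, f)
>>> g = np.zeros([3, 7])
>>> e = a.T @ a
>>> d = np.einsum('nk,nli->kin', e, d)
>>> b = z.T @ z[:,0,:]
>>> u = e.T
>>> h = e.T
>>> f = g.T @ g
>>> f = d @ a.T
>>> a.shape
(29, 7)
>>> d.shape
(7, 29, 7)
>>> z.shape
(31, 7, 5)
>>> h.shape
(7, 7)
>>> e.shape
(7, 7)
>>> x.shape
(29,)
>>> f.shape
(7, 29, 29)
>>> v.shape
(7, 7)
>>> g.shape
(3, 7)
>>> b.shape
(5, 7, 5)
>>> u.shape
(7, 7)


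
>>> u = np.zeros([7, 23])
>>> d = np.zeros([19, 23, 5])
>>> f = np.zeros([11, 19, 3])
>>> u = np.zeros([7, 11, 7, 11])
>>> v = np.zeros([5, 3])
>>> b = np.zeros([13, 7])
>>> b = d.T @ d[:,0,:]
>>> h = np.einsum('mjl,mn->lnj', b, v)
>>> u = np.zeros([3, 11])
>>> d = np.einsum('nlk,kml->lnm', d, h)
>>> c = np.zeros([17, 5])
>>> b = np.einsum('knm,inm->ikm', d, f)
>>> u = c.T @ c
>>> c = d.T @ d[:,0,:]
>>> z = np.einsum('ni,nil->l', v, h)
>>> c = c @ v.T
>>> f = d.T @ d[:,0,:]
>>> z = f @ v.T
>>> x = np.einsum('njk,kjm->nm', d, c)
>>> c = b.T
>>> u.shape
(5, 5)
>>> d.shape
(23, 19, 3)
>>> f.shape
(3, 19, 3)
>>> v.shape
(5, 3)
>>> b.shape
(11, 23, 3)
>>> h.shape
(5, 3, 23)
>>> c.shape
(3, 23, 11)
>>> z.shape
(3, 19, 5)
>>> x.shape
(23, 5)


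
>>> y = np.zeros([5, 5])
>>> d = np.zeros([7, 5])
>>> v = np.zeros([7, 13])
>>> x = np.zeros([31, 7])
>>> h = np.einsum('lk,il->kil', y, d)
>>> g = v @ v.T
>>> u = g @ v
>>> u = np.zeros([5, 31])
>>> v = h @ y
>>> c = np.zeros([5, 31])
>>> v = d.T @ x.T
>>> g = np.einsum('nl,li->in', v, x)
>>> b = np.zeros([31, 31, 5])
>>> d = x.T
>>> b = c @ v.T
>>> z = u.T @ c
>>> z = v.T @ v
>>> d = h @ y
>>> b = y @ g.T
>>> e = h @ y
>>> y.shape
(5, 5)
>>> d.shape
(5, 7, 5)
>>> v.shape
(5, 31)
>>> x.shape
(31, 7)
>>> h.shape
(5, 7, 5)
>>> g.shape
(7, 5)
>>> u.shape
(5, 31)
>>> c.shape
(5, 31)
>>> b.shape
(5, 7)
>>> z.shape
(31, 31)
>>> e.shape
(5, 7, 5)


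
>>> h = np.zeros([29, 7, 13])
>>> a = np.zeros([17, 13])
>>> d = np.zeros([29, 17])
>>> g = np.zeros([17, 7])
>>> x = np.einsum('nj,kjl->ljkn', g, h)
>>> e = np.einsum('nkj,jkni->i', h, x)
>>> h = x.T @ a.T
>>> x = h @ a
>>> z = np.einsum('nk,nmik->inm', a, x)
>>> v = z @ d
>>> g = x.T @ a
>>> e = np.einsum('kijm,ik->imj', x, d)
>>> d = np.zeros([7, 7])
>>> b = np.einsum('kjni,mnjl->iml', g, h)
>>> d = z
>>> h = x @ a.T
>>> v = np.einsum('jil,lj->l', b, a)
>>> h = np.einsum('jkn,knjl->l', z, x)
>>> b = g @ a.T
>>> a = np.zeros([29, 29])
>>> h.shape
(13,)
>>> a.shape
(29, 29)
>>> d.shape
(7, 17, 29)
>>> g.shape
(13, 7, 29, 13)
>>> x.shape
(17, 29, 7, 13)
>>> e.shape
(29, 13, 7)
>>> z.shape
(7, 17, 29)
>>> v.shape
(17,)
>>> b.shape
(13, 7, 29, 17)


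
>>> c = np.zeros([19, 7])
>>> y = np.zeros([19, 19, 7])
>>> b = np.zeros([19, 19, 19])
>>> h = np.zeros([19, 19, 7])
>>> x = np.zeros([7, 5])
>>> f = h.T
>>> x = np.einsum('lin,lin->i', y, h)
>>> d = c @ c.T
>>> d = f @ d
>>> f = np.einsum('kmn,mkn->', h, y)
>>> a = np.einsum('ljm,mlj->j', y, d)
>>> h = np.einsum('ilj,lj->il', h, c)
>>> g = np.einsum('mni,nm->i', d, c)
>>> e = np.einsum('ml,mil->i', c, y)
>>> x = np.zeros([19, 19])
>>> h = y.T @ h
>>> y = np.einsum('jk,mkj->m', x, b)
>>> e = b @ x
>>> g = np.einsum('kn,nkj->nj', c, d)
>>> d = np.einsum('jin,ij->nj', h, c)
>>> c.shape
(19, 7)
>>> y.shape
(19,)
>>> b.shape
(19, 19, 19)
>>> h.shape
(7, 19, 19)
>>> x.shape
(19, 19)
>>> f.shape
()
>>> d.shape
(19, 7)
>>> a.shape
(19,)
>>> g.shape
(7, 19)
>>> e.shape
(19, 19, 19)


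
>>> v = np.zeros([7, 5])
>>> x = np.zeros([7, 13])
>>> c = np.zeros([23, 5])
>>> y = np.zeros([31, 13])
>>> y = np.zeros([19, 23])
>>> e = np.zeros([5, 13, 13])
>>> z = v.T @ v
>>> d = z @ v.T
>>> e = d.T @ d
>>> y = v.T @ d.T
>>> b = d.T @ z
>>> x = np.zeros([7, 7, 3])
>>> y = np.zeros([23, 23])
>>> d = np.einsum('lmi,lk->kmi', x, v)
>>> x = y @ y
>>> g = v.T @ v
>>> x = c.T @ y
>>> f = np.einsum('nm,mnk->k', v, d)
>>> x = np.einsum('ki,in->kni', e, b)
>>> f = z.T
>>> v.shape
(7, 5)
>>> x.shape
(7, 5, 7)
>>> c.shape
(23, 5)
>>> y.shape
(23, 23)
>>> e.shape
(7, 7)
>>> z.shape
(5, 5)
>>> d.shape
(5, 7, 3)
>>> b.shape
(7, 5)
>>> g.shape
(5, 5)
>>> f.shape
(5, 5)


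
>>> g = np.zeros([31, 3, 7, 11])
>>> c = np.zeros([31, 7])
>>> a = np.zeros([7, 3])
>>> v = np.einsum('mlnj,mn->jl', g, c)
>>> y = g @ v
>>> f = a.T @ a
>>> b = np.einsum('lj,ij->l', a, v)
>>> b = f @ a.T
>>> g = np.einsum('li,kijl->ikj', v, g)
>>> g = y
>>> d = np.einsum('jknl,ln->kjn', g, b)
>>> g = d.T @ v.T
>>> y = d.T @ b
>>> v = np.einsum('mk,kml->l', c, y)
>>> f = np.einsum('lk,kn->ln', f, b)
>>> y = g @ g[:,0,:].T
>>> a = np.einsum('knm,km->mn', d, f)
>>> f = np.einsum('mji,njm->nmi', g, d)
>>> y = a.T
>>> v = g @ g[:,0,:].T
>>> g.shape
(7, 31, 11)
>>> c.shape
(31, 7)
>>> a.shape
(7, 31)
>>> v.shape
(7, 31, 7)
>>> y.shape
(31, 7)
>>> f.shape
(3, 7, 11)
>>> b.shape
(3, 7)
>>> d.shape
(3, 31, 7)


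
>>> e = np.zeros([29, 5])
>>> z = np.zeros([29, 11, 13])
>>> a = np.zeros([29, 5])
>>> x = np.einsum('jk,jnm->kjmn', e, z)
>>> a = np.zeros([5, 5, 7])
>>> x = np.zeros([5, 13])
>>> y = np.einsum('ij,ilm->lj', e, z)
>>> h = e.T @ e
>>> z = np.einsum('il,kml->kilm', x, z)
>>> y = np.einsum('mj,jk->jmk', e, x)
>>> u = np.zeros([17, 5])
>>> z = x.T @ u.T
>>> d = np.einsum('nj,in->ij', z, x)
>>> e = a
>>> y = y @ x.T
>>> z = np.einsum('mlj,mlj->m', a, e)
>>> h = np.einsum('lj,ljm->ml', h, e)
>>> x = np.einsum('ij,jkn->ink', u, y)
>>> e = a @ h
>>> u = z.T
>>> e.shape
(5, 5, 5)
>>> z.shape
(5,)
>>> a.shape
(5, 5, 7)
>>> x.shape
(17, 5, 29)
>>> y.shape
(5, 29, 5)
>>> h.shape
(7, 5)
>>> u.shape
(5,)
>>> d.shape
(5, 17)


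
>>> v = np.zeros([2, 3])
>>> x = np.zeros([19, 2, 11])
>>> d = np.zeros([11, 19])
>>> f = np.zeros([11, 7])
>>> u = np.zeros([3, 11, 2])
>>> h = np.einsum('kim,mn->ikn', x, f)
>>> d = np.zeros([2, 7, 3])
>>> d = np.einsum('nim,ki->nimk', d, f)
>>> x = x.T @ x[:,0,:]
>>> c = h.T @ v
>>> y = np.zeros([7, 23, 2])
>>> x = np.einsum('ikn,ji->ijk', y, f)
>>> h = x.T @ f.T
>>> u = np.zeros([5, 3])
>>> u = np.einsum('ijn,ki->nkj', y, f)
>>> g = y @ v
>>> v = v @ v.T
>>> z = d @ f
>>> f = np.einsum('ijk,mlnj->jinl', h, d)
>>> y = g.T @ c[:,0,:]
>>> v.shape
(2, 2)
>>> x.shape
(7, 11, 23)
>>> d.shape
(2, 7, 3, 11)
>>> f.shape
(11, 23, 3, 7)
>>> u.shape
(2, 11, 23)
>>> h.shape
(23, 11, 11)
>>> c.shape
(7, 19, 3)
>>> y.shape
(3, 23, 3)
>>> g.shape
(7, 23, 3)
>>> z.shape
(2, 7, 3, 7)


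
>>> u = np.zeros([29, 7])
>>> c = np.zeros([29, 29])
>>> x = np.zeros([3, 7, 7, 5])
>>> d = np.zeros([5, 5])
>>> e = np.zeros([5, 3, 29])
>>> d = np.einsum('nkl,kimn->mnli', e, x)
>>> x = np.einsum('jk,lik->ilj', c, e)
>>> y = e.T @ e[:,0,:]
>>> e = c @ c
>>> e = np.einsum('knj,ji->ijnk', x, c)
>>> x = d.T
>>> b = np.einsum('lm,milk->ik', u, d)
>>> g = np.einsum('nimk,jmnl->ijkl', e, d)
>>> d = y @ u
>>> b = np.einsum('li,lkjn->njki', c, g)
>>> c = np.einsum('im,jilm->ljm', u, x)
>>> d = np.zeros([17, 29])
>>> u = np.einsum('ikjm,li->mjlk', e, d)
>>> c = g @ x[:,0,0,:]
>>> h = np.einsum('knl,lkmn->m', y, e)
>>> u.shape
(3, 5, 17, 29)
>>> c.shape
(29, 7, 3, 7)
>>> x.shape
(7, 29, 5, 7)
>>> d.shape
(17, 29)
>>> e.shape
(29, 29, 5, 3)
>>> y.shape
(29, 3, 29)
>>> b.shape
(7, 3, 7, 29)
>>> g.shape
(29, 7, 3, 7)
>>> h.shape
(5,)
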